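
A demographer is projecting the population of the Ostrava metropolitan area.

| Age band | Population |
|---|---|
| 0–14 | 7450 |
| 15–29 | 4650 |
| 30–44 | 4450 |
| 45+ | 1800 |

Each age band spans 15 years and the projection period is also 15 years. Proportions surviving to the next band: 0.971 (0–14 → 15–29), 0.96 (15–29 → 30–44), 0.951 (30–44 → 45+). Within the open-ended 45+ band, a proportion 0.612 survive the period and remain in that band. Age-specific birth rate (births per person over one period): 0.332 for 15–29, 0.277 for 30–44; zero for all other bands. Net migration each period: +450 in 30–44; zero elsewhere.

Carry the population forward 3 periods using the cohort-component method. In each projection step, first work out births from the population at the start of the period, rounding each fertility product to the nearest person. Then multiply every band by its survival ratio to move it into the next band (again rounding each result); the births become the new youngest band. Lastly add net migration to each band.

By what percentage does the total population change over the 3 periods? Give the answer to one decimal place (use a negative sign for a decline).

17.3

After projecting period 1:
Births: 4650 × 0.332 = 1544  |  4450 × 0.277 = 1233 — total 2777
15–29: 7450 × 0.971 = 7234
30–44: 4650 × 0.96 = 4464
45+: 4450 × 0.951 + 1800 × 0.612 = 4232 + 1102 = 5334
Net migration: 30–44 + 450 → 4914
End of period: [2777, 7234, 4914, 5334]
After projecting period 2:
Births: 7234 × 0.332 = 2402  |  4914 × 0.277 = 1361 — total 3763
15–29: 2777 × 0.971 = 2696
30–44: 7234 × 0.96 = 6945
45+: 4914 × 0.951 + 5334 × 0.612 = 4673 + 3264 = 7937
Net migration: 30–44 + 450 → 7395
End of period: [3763, 2696, 7395, 7937]
After projecting period 3:
Births: 2696 × 0.332 = 895  |  7395 × 0.277 = 2048 — total 2943
15–29: 3763 × 0.971 = 3654
30–44: 2696 × 0.96 = 2588
45+: 7395 × 0.951 + 7937 × 0.612 = 7033 + 4857 = 11890
Net migration: 30–44 + 450 → 3038
End of period: [2943, 3654, 3038, 11890]
Total: 18350 → 21525; change = 3175; percentage change = 17.3%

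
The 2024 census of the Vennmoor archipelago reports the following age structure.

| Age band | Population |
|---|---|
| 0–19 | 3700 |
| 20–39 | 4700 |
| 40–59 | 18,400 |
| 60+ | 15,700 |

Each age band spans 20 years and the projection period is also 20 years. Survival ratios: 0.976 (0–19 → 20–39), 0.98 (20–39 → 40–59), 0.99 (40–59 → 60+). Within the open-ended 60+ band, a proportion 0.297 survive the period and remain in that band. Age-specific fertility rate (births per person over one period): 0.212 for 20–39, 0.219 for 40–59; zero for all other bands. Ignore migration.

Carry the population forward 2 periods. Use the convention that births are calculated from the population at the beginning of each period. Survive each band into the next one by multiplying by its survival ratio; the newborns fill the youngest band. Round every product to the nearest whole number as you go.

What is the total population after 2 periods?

Let group 1 be 0–19 through group 4 = 60+.
— Period 1 —
Births: 4700 * 0.212 = 996  |  18400 * 0.219 = 4030 — total 5026
Group 2: 3700 * 0.976 = 3611
Group 3: 4700 * 0.98 = 4606
Group 4: 18400 * 0.99 + 15700 * 0.297 = 18216 + 4663 = 22879
Population now: 0–19=5026, 20–39=3611, 40–59=4606, 60+=22879
— Period 2 —
Births: 3611 * 0.212 = 766  |  4606 * 0.219 = 1009 — total 1775
Group 2: 5026 * 0.976 = 4905
Group 3: 3611 * 0.98 = 3539
Group 4: 4606 * 0.99 + 22879 * 0.297 = 4560 + 6795 = 11355
Population now: 0–19=1775, 20–39=4905, 40–59=3539, 60+=11355
Total after period 2: 1775 + 4905 + 3539 + 11355 = 21574

21574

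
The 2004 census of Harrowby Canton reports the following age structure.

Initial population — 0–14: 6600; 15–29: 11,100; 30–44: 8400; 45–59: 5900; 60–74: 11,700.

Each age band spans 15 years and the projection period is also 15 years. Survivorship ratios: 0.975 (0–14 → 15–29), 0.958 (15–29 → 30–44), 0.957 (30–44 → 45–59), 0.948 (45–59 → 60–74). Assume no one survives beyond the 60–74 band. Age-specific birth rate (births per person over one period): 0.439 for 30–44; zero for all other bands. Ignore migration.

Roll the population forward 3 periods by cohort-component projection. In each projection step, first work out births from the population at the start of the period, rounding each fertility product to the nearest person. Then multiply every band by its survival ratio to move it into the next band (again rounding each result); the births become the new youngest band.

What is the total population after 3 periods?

26250

Numbering the bands 1..5 from youngest to oldest:
— Period 1 —
Births: 8400 × 0.439 = 3688
Band 2: 6600 × 0.975 = 6435
Band 3: 11100 × 0.958 = 10634
Band 4: 8400 × 0.957 = 8039
Band 5: 5900 × 0.948 = 5593
→ [3688, 6435, 10634, 8039, 5593]
— Period 2 —
Births: 10634 × 0.439 = 4668
Band 2: 3688 × 0.975 = 3596
Band 3: 6435 × 0.958 = 6165
Band 4: 10634 × 0.957 = 10177
Band 5: 8039 × 0.948 = 7621
→ [4668, 3596, 6165, 10177, 7621]
— Period 3 —
Births: 6165 × 0.439 = 2706
Band 2: 4668 × 0.975 = 4551
Band 3: 3596 × 0.958 = 3445
Band 4: 6165 × 0.957 = 5900
Band 5: 10177 × 0.948 = 9648
→ [2706, 4551, 3445, 5900, 9648]
Total after period 3: 2706 + 4551 + 3445 + 5900 + 9648 = 26250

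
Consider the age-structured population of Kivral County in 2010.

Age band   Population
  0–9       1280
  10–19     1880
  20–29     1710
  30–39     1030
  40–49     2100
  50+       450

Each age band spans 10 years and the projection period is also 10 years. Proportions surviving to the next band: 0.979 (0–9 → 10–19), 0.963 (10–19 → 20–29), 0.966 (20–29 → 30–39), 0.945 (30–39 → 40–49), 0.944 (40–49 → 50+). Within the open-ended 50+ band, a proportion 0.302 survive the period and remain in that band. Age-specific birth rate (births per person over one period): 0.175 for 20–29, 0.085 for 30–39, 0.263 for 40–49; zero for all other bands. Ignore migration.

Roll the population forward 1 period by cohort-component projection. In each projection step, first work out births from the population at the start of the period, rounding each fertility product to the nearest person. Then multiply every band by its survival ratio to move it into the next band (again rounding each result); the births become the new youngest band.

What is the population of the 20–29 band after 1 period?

Period 1:
Births: 1710 * 0.175 = 299  |  1030 * 0.085 = 88  |  2100 * 0.263 = 552 ⇒ total 939
10–19: 1280 * 0.979 = 1253
20–29: 1880 * 0.963 = 1810
30–39: 1710 * 0.966 = 1652
40–49: 1030 * 0.945 = 973
50+: 2100 * 0.944 + 450 * 0.302 = 1982 + 136 = 2118
End of period: [939, 1253, 1810, 1652, 973, 2118]

1810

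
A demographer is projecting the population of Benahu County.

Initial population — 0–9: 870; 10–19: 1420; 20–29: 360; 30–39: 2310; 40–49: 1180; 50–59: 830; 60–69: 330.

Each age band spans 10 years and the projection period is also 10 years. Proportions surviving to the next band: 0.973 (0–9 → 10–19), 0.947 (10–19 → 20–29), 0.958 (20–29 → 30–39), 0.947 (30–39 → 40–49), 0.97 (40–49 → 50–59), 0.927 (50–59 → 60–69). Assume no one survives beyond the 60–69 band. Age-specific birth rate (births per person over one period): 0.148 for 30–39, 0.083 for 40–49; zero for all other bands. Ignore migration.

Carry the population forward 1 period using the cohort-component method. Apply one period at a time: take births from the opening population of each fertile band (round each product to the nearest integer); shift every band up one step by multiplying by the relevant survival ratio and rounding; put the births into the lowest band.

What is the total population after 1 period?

Numbering the bands 1..7 from youngest to oldest:
Period 1.
Births: 2310 * 0.148 = 342  |  1180 * 0.083 = 98 → total 440
Band 2: 870 * 0.973 = 847
Band 3: 1420 * 0.947 = 1345
Band 4: 360 * 0.958 = 345
Band 5: 2310 * 0.947 = 2188
Band 6: 1180 * 0.97 = 1145
Band 7: 830 * 0.927 = 769
→ [440, 847, 1345, 345, 2188, 1145, 769]
Total after period 1: 440 + 847 + 1345 + 345 + 2188 + 1145 + 769 = 7079

7079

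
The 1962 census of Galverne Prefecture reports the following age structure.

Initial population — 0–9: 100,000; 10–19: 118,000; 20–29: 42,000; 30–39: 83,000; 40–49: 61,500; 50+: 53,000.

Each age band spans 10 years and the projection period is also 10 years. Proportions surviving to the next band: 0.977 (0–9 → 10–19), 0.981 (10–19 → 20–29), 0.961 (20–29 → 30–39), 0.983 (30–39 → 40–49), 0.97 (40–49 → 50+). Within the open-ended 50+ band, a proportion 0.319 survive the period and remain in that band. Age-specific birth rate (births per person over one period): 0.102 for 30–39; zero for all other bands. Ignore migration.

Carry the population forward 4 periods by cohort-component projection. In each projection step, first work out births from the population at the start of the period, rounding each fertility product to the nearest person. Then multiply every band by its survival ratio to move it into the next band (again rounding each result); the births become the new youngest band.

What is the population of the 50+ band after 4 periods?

128887

After projecting period 1:
Births: 83000 × 0.102 = 8466
10–19: 100000 × 0.977 = 97700
20–29: 118000 × 0.981 = 115758
30–39: 42000 × 0.961 = 40362
40–49: 83000 × 0.983 = 81589
50+: 61500 × 0.97 + 53000 × 0.319 = 59655 + 16907 = 76562
Population now: 0–9=8466, 10–19=97700, 20–29=115758, 30–39=40362, 40–49=81589, 50+=76562
After projecting period 2:
Births: 40362 × 0.102 = 4117
10–19: 8466 × 0.977 = 8271
20–29: 97700 × 0.981 = 95844
30–39: 115758 × 0.961 = 111243
40–49: 40362 × 0.983 = 39676
50+: 81589 × 0.97 + 76562 × 0.319 = 79141 + 24423 = 103564
Population now: 0–9=4117, 10–19=8271, 20–29=95844, 30–39=111243, 40–49=39676, 50+=103564
After projecting period 3:
Births: 111243 × 0.102 = 11347
10–19: 4117 × 0.977 = 4022
20–29: 8271 × 0.981 = 8114
30–39: 95844 × 0.961 = 92106
40–49: 111243 × 0.983 = 109352
50+: 39676 × 0.97 + 103564 × 0.319 = 38486 + 33037 = 71523
Population now: 0–9=11347, 10–19=4022, 20–29=8114, 30–39=92106, 40–49=109352, 50+=71523
After projecting period 4:
Births: 92106 × 0.102 = 9395
10–19: 11347 × 0.977 = 11086
20–29: 4022 × 0.981 = 3946
30–39: 8114 × 0.961 = 7798
40–49: 92106 × 0.983 = 90540
50+: 109352 × 0.97 + 71523 × 0.319 = 106071 + 22816 = 128887
Population now: 0–9=9395, 10–19=11086, 20–29=3946, 30–39=7798, 40–49=90540, 50+=128887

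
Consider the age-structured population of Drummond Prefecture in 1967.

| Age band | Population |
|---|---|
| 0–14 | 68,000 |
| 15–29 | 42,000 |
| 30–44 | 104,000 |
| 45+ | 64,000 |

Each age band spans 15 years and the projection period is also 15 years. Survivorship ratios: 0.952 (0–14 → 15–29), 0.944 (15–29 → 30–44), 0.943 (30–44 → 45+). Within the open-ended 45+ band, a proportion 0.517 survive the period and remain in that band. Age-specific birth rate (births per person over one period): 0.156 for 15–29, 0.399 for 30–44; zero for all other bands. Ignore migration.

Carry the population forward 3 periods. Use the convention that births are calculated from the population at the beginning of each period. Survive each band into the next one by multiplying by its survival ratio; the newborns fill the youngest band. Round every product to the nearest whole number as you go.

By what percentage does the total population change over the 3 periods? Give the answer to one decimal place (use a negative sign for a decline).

-24.0

Period 1:
Births: 42000 * 0.156 = 6552, 104000 * 0.399 = 41496 ⇒ total 48048
15–29: 68000 * 0.952 = 64736
30–44: 42000 * 0.944 = 39648
45+: 104000 * 0.943 + 64000 * 0.517 = 98072 + 33088 = 131160
End of period: [48048, 64736, 39648, 131160]
Period 2:
Births: 64736 * 0.156 = 10099, 39648 * 0.399 = 15820 ⇒ total 25919
15–29: 48048 * 0.952 = 45742
30–44: 64736 * 0.944 = 61111
45+: 39648 * 0.943 + 131160 * 0.517 = 37388 + 67810 = 105198
End of period: [25919, 45742, 61111, 105198]
Period 3:
Births: 45742 * 0.156 = 7136, 61111 * 0.399 = 24383 ⇒ total 31519
15–29: 25919 * 0.952 = 24675
30–44: 45742 * 0.944 = 43180
45+: 61111 * 0.943 + 105198 * 0.517 = 57628 + 54387 = 112015
End of period: [31519, 24675, 43180, 112015]
Total: 278000 → 211389; change = -66611; percentage change = -24.0%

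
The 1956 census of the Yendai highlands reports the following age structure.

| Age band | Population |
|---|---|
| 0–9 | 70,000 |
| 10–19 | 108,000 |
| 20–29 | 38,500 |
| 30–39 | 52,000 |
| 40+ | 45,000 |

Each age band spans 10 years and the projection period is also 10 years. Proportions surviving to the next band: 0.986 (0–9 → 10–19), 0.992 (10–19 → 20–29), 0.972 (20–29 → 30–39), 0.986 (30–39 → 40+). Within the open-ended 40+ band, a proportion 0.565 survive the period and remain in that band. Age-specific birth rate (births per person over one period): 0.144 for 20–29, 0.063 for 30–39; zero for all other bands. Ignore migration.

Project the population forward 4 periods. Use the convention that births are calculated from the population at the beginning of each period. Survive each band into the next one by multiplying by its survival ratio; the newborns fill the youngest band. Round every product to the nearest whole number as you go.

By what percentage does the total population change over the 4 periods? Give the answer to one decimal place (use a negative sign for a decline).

-37.3

Let group 1 be 0–9 through group 5 = 40+.
Period 1.
Births: 38500 * 0.144 = 5544, 52000 * 0.063 = 3276 → 8820
Group 2: 70000 * 0.986 = 69020
Group 3: 108000 * 0.992 = 107136
Group 4: 38500 * 0.972 = 37422
Group 5: 52000 * 0.986 + 45000 * 0.565 = 51272 + 25425 = 76697
Population now: 0–9=8820, 10–19=69020, 20–29=107136, 30–39=37422, 40+=76697
Period 2.
Births: 107136 * 0.144 = 15428, 37422 * 0.063 = 2358 → 17786
Group 2: 8820 * 0.986 = 8697
Group 3: 69020 * 0.992 = 68468
Group 4: 107136 * 0.972 = 104136
Group 5: 37422 * 0.986 + 76697 * 0.565 = 36898 + 43334 = 80232
Population now: 0–9=17786, 10–19=8697, 20–29=68468, 30–39=104136, 40+=80232
Period 3.
Births: 68468 * 0.144 = 9859, 104136 * 0.063 = 6561 → 16420
Group 2: 17786 * 0.986 = 17537
Group 3: 8697 * 0.992 = 8627
Group 4: 68468 * 0.972 = 66551
Group 5: 104136 * 0.986 + 80232 * 0.565 = 102678 + 45331 = 148009
Population now: 0–9=16420, 10–19=17537, 20–29=8627, 30–39=66551, 40+=148009
Period 4.
Births: 8627 * 0.144 = 1242, 66551 * 0.063 = 4193 → 5435
Group 2: 16420 * 0.986 = 16190
Group 3: 17537 * 0.992 = 17397
Group 4: 8627 * 0.972 = 8385
Group 5: 66551 * 0.986 + 148009 * 0.565 = 65619 + 83625 = 149244
Population now: 0–9=5435, 10–19=16190, 20–29=17397, 30–39=8385, 40+=149244
Total: 313500 → 196651; change = -116849; percentage change = -37.3%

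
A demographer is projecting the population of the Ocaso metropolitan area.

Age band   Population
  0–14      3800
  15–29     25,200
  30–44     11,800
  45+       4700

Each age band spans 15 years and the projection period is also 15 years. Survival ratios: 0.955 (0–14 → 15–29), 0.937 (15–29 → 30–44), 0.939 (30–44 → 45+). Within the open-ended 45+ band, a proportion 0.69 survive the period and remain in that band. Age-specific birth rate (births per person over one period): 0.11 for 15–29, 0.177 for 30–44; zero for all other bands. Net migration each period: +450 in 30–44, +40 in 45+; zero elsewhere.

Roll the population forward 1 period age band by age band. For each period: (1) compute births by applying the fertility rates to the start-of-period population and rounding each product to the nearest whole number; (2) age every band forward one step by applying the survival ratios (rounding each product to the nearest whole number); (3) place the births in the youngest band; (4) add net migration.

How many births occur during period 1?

4861

[period 1]
Births: 25200 × 0.11 = 2772, 11800 × 0.177 = 2089 ⇒ total 4861
15–29: 3800 × 0.955 = 3629
30–44: 25200 × 0.937 = 23612
45+: 11800 × 0.939 + 4700 × 0.69 = 11080 + 3243 = 14323
Net migration: 30–44 + 450 → 24062; 45+ + 40 → 14363
→ [4861, 3629, 24062, 14363]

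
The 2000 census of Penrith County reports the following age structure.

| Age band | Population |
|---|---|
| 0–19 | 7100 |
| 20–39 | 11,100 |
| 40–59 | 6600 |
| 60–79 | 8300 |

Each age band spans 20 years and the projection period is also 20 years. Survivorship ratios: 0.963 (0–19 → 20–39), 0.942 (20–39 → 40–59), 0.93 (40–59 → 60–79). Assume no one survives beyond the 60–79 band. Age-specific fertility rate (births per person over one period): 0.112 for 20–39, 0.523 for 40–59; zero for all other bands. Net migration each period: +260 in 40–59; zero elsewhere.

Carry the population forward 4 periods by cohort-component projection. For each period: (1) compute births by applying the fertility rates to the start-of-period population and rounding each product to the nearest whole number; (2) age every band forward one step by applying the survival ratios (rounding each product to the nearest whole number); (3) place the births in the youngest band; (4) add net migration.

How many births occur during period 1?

4695

(Groups numbered youngest = 1 to oldest = 4.)
Period 1:
Births: 11100 × 0.112 = 1243 ; 6600 × 0.523 = 3452 → 4695
Group 2: 7100 × 0.963 = 6837
Group 3: 11100 × 0.942 = 10456
Group 4: 6600 × 0.93 = 6138
Net migration: Group 3 + 260 → 10716
End of period: [4695, 6837, 10716, 6138]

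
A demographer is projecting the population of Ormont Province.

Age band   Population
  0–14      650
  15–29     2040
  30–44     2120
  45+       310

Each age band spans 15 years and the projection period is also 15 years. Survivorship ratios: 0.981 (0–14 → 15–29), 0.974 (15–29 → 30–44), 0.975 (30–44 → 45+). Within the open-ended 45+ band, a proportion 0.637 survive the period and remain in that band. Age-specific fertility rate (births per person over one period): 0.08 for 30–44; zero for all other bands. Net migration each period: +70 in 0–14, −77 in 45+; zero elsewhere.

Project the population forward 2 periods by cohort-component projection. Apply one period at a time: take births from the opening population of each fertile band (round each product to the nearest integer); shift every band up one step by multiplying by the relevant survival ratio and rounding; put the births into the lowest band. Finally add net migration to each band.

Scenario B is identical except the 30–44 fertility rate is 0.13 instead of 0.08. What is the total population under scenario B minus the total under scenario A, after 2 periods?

203

After projecting period 1:
Births: 2120 × 0.08 = 170
15–29: 650 × 0.981 = 638
30–44: 2040 × 0.974 = 1987
45+: 2120 × 0.975 + 310 × 0.637 = 2067 + 197 = 2264
Net migration: 0–14 + 70 → 240; 45+ − 77 → 2187
End of period: [240, 638, 1987, 2187]
After projecting period 2:
Births: 1987 × 0.08 = 159
15–29: 240 × 0.981 = 235
30–44: 638 × 0.974 = 621
45+: 1987 × 0.975 + 2187 × 0.637 = 1937 + 1393 = 3330
Net migration: 0–14 + 70 → 229; 45+ − 77 → 3253
End of period: [229, 235, 621, 3253]
Scenario A total after 2 periods: 4338
Scenario B projection —
After projecting period 1:
Births: 2120 × 0.13 = 276
15–29: 650 × 0.981 = 638
30–44: 2040 × 0.974 = 1987
45+: 2120 × 0.975 + 310 × 0.637 = 2067 + 197 = 2264
Net migration: 0–14 + 70 → 346; 45+ − 77 → 2187
End of period: [346, 638, 1987, 2187]
After projecting period 2:
Births: 1987 × 0.13 = 258
15–29: 346 × 0.981 = 339
30–44: 638 × 0.974 = 621
45+: 1987 × 0.975 + 2187 × 0.637 = 1937 + 1393 = 3330
Net migration: 0–14 + 70 → 328; 45+ − 77 → 3253
End of period: [328, 339, 621, 3253]
Scenario B total after 2 periods: 4541
Difference B − A = 4541 − 4338 = 203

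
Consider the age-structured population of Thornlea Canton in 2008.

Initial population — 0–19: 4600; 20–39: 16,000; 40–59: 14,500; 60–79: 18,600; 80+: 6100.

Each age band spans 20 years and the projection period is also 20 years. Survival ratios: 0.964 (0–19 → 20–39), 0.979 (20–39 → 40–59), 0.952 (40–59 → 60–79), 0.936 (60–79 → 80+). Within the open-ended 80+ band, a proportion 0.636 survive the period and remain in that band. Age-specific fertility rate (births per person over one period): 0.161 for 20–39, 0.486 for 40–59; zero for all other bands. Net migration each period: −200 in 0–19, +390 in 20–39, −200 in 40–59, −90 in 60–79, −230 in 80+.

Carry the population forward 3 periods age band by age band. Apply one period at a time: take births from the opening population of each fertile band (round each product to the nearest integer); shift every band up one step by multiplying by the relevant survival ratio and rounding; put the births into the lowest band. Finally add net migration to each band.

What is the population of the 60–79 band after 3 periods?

4216

Numbering the bands 1..5 from youngest to oldest:
After projecting period 1:
Births: 16000 × 0.161 = 2576 ; 14500 × 0.486 = 7047 → 9623
Band 2: 4600 × 0.964 = 4434
Band 3: 16000 × 0.979 = 15664
Band 4: 14500 × 0.952 = 13804
Band 5: 18600 × 0.936 + 6100 × 0.636 = 17410 + 3880 = 21290
Net migration: Band 1 − 200 → 9423; Band 2 + 390 → 4824; Band 3 − 200 → 15464; Band 4 − 90 → 13714; Band 5 − 230 → 21060
Giving 9423 / 4824 / 15464 / 13714 / 21060.
After projecting period 2:
Births: 4824 × 0.161 = 777 ; 15464 × 0.486 = 7516 → 8293
Band 2: 9423 × 0.964 = 9084
Band 3: 4824 × 0.979 = 4723
Band 4: 15464 × 0.952 = 14722
Band 5: 13714 × 0.936 + 21060 × 0.636 = 12836 + 13394 = 26230
Net migration: Band 1 − 200 → 8093; Band 2 + 390 → 9474; Band 3 − 200 → 4523; Band 4 − 90 → 14632; Band 5 − 230 → 26000
Giving 8093 / 9474 / 4523 / 14632 / 26000.
After projecting period 3:
Births: 9474 × 0.161 = 1525 ; 4523 × 0.486 = 2198 → 3723
Band 2: 8093 × 0.964 = 7802
Band 3: 9474 × 0.979 = 9275
Band 4: 4523 × 0.952 = 4306
Band 5: 14632 × 0.936 + 26000 × 0.636 = 13696 + 16536 = 30232
Net migration: Band 1 − 200 → 3523; Band 2 + 390 → 8192; Band 3 − 200 → 9075; Band 4 − 90 → 4216; Band 5 − 230 → 30002
Giving 3523 / 8192 / 9075 / 4216 / 30002.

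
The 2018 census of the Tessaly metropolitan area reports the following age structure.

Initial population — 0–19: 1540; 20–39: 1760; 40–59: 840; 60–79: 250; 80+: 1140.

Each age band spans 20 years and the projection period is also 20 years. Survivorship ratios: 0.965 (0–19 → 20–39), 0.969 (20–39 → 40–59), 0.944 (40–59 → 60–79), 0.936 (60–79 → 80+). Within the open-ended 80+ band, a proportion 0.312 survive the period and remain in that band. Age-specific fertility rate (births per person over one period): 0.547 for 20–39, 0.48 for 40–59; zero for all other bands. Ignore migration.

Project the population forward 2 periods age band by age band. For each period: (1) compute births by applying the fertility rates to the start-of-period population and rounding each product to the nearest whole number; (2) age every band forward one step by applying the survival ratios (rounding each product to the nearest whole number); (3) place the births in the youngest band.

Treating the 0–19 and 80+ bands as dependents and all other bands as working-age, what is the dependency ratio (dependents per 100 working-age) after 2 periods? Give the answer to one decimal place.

[period 1]
Births: 1760 * 0.547 = 963, 840 * 0.48 = 403 → total 1366
20–39: 1540 * 0.965 = 1486
40–59: 1760 * 0.969 = 1705
60–79: 840 * 0.944 = 793
80+: 250 * 0.936 + 1140 * 0.312 = 234 + 356 = 590
Giving 1366 / 1486 / 1705 / 793 / 590.
[period 2]
Births: 1486 * 0.547 = 813, 1705 * 0.48 = 818 → total 1631
20–39: 1366 * 0.965 = 1318
40–59: 1486 * 0.969 = 1440
60–79: 1705 * 0.944 = 1610
80+: 793 * 0.936 + 590 * 0.312 = 742 + 184 = 926
Giving 1631 / 1318 / 1440 / 1610 / 926.
Dependents (band 0–19 + band 80+) = 1631 + 926 = 2557; working-age = 4368; ratio = 2557/4368 × 100 = 58.5

58.5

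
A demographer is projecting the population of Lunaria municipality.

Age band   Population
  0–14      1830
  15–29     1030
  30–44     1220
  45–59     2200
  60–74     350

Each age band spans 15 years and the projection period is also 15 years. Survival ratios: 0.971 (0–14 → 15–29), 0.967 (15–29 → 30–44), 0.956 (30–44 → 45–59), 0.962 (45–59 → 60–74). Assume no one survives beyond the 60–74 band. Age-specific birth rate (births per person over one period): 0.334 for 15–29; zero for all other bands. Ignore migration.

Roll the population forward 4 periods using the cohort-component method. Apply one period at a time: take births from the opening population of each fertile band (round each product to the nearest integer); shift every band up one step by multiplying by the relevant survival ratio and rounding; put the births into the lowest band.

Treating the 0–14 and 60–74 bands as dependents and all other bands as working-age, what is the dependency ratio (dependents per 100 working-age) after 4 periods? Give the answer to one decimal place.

Let band 1 be 0–14 through band 5 = 60–74.
[period 1]
Births: 1030 × 0.334 = 344
Band 2: 1830 × 0.971 = 1777
Band 3: 1030 × 0.967 = 996
Band 4: 1220 × 0.956 = 1166
Band 5: 2200 × 0.962 = 2116
Population now: 0–14=344, 15–29=1777, 30–44=996, 45–59=1166, 60–74=2116
[period 2]
Births: 1777 × 0.334 = 594
Band 2: 344 × 0.971 = 334
Band 3: 1777 × 0.967 = 1718
Band 4: 996 × 0.956 = 952
Band 5: 1166 × 0.962 = 1122
Population now: 0–14=594, 15–29=334, 30–44=1718, 45–59=952, 60–74=1122
[period 3]
Births: 334 × 0.334 = 112
Band 2: 594 × 0.971 = 577
Band 3: 334 × 0.967 = 323
Band 4: 1718 × 0.956 = 1642
Band 5: 952 × 0.962 = 916
Population now: 0–14=112, 15–29=577, 30–44=323, 45–59=1642, 60–74=916
[period 4]
Births: 577 × 0.334 = 193
Band 2: 112 × 0.971 = 109
Band 3: 577 × 0.967 = 558
Band 4: 323 × 0.956 = 309
Band 5: 1642 × 0.962 = 1580
Population now: 0–14=193, 15–29=109, 30–44=558, 45–59=309, 60–74=1580
Dependents (band 0–14 + band 60–74) = 193 + 1580 = 1773; working-age = 976; ratio = 1773/976 × 100 = 181.7

181.7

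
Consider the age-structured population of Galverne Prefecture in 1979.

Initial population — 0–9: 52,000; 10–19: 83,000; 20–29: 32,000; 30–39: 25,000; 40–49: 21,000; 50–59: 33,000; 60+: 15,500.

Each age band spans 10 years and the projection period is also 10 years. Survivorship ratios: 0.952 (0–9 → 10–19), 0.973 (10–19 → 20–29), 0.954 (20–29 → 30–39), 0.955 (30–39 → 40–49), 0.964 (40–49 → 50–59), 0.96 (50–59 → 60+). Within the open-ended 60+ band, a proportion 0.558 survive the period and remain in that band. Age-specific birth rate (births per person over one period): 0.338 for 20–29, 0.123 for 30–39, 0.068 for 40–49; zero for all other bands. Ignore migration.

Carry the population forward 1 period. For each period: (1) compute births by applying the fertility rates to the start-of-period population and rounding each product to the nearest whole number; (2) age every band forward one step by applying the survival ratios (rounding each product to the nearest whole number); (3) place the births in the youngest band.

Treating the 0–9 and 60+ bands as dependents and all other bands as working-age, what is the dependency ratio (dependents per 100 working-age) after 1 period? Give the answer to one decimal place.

27.2

— Period 1 —
Births: 32000 × 0.338 = 10816 ; 25000 × 0.123 = 3075 ; 21000 × 0.068 = 1428 → total 15319
10–19: 52000 × 0.952 = 49504
20–29: 83000 × 0.973 = 80759
30–39: 32000 × 0.954 = 30528
40–49: 25000 × 0.955 = 23875
50–59: 21000 × 0.964 = 20244
60+: 33000 × 0.96 + 15500 × 0.558 = 31680 + 8649 = 40329
End of period: [15319, 49504, 80759, 30528, 23875, 20244, 40329]
Dependents (band 0–9 + band 60+) = 15319 + 40329 = 55648; working-age = 204910; ratio = 55648/204910 × 100 = 27.2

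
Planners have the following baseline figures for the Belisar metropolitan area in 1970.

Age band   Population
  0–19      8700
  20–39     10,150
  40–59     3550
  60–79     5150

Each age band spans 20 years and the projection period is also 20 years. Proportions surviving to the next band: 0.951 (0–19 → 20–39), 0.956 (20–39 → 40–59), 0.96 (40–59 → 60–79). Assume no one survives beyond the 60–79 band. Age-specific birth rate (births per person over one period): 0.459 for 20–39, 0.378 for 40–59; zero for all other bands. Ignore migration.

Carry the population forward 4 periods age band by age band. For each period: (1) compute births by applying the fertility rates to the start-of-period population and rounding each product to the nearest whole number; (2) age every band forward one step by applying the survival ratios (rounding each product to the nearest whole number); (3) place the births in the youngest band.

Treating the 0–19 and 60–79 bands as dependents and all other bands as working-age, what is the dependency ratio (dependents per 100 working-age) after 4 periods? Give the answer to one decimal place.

Numbering the bands 1..4 from youngest to oldest:
— Period 1 —
Births: 10150 × 0.459 = 4659 ; 3550 × 0.378 = 1342 → 6001
Band 2: 8700 × 0.951 = 8274
Band 3: 10150 × 0.956 = 9703
Band 4: 3550 × 0.96 = 3408
End of period: [6001, 8274, 9703, 3408]
— Period 2 —
Births: 8274 × 0.459 = 3798 ; 9703 × 0.378 = 3668 → 7466
Band 2: 6001 × 0.951 = 5707
Band 3: 8274 × 0.956 = 7910
Band 4: 9703 × 0.96 = 9315
End of period: [7466, 5707, 7910, 9315]
— Period 3 —
Births: 5707 × 0.459 = 2620 ; 7910 × 0.378 = 2990 → 5610
Band 2: 7466 × 0.951 = 7100
Band 3: 5707 × 0.956 = 5456
Band 4: 7910 × 0.96 = 7594
End of period: [5610, 7100, 5456, 7594]
— Period 4 —
Births: 7100 × 0.459 = 3259 ; 5456 × 0.378 = 2062 → 5321
Band 2: 5610 × 0.951 = 5335
Band 3: 7100 × 0.956 = 6788
Band 4: 5456 × 0.96 = 5238
End of period: [5321, 5335, 6788, 5238]
Dependents (band 0–19 + band 60–79) = 5321 + 5238 = 10559; working-age = 12123; ratio = 10559/12123 × 100 = 87.1

87.1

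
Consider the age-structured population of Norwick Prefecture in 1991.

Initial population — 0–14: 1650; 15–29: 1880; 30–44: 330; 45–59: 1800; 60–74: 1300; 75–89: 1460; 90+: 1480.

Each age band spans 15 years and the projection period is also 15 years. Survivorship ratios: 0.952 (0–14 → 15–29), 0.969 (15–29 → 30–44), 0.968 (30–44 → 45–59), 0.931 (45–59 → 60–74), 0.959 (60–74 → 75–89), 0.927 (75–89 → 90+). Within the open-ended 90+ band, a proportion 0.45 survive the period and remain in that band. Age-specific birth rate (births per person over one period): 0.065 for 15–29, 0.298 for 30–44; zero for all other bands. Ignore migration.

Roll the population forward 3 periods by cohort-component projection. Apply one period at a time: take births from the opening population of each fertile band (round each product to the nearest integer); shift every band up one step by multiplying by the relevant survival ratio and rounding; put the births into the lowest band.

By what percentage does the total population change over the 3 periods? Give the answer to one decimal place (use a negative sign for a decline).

Period 1.
Births: 1880 × 0.065 = 122  |  330 × 0.298 = 98 → 220
15–29: 1650 × 0.952 = 1571
30–44: 1880 × 0.969 = 1822
45–59: 330 × 0.968 = 319
60–74: 1800 × 0.931 = 1676
75–89: 1300 × 0.959 = 1247
90+: 1460 × 0.927 + 1480 × 0.45 = 1353 + 666 = 2019
Population now: 0–14=220, 15–29=1571, 30–44=1822, 45–59=319, 60–74=1676, 75–89=1247, 90+=2019
Period 2.
Births: 1571 × 0.065 = 102  |  1822 × 0.298 = 543 → 645
15–29: 220 × 0.952 = 209
30–44: 1571 × 0.969 = 1522
45–59: 1822 × 0.968 = 1764
60–74: 319 × 0.931 = 297
75–89: 1676 × 0.959 = 1607
90+: 1247 × 0.927 + 2019 × 0.45 = 1156 + 909 = 2065
Population now: 0–14=645, 15–29=209, 30–44=1522, 45–59=1764, 60–74=297, 75–89=1607, 90+=2065
Period 3.
Births: 209 × 0.065 = 14  |  1522 × 0.298 = 454 → 468
15–29: 645 × 0.952 = 614
30–44: 209 × 0.969 = 203
45–59: 1522 × 0.968 = 1473
60–74: 1764 × 0.931 = 1642
75–89: 297 × 0.959 = 285
90+: 1607 × 0.927 + 2065 × 0.45 = 1490 + 929 = 2419
Population now: 0–14=468, 15–29=614, 30–44=203, 45–59=1473, 60–74=1642, 75–89=285, 90+=2419
Total: 9900 → 7104; change = -2796; percentage change = -28.2%

-28.2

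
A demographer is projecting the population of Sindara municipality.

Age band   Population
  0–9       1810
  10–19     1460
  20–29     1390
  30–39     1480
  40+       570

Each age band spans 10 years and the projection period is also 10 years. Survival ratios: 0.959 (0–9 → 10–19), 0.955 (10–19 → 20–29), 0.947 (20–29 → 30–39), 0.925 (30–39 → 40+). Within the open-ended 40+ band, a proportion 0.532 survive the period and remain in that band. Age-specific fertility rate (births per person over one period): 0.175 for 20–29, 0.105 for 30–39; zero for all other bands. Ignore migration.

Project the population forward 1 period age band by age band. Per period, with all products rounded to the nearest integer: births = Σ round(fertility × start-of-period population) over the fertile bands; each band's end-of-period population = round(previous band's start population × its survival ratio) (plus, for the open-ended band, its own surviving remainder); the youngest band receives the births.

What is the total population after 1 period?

6516

Period 1.
Births: 1390 × 0.175 = 243  |  1480 × 0.105 = 155 → 398
10–19: 1810 × 0.959 = 1736
20–29: 1460 × 0.955 = 1394
30–39: 1390 × 0.947 = 1316
40+: 1480 × 0.925 + 570 × 0.532 = 1369 + 303 = 1672
Population now: 0–9=398, 10–19=1736, 20–29=1394, 30–39=1316, 40+=1672
Total after period 1: 398 + 1736 + 1394 + 1316 + 1672 = 6516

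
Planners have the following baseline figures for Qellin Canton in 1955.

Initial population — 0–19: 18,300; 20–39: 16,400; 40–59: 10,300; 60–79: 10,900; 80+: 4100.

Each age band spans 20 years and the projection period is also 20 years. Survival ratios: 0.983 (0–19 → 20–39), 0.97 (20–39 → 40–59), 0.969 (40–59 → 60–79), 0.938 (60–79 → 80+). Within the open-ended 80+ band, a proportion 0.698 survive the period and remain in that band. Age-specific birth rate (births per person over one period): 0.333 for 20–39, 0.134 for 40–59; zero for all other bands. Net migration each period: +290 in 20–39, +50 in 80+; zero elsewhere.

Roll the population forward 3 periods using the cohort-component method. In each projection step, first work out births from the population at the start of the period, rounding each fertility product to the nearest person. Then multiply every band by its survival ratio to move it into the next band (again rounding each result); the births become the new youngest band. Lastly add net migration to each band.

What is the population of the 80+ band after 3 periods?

27479

Call the bands 1 to 5, youngest first.
[period 1]
Births: 16400 * 0.333 = 5461  |  10300 * 0.134 = 1380 → 6841
Band 2: 18300 * 0.983 = 17989
Band 3: 16400 * 0.97 = 15908
Band 4: 10300 * 0.969 = 9981
Band 5: 10900 * 0.938 + 4100 * 0.698 = 10224 + 2862 = 13086
Net migration: Band 2 + 290 → 18279; Band 5 + 50 → 13136
Population now: 0–19=6841, 20–39=18279, 40–59=15908, 60–79=9981, 80+=13136
[period 2]
Births: 18279 * 0.333 = 6087  |  15908 * 0.134 = 2132 → 8219
Band 2: 6841 * 0.983 = 6725
Band 3: 18279 * 0.97 = 17731
Band 4: 15908 * 0.969 = 15415
Band 5: 9981 * 0.938 + 13136 * 0.698 = 9362 + 9169 = 18531
Net migration: Band 2 + 290 → 7015; Band 5 + 50 → 18581
Population now: 0–19=8219, 20–39=7015, 40–59=17731, 60–79=15415, 80+=18581
[period 3]
Births: 7015 * 0.333 = 2336  |  17731 * 0.134 = 2376 → 4712
Band 2: 8219 * 0.983 = 8079
Band 3: 7015 * 0.97 = 6805
Band 4: 17731 * 0.969 = 17181
Band 5: 15415 * 0.938 + 18581 * 0.698 = 14459 + 12970 = 27429
Net migration: Band 2 + 290 → 8369; Band 5 + 50 → 27479
Population now: 0–19=4712, 20–39=8369, 40–59=6805, 60–79=17181, 80+=27479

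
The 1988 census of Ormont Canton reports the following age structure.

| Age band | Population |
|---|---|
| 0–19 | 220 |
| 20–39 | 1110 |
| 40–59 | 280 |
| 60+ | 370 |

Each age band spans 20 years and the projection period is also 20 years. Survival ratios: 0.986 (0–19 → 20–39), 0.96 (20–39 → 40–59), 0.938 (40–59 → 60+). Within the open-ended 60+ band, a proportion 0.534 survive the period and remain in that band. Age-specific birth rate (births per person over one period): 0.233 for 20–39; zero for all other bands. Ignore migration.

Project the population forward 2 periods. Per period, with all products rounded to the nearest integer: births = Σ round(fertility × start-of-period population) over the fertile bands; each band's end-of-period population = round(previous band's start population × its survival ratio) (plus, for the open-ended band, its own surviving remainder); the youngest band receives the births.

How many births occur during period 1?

Numbering the bands 1..4 from youngest to oldest:
— Period 1 —
Births: 1110 × 0.233 = 259
Band 2: 220 × 0.986 = 217
Band 3: 1110 × 0.96 = 1066
Band 4: 280 × 0.938 + 370 × 0.534 = 263 + 198 = 461
End of period: [259, 217, 1066, 461]

259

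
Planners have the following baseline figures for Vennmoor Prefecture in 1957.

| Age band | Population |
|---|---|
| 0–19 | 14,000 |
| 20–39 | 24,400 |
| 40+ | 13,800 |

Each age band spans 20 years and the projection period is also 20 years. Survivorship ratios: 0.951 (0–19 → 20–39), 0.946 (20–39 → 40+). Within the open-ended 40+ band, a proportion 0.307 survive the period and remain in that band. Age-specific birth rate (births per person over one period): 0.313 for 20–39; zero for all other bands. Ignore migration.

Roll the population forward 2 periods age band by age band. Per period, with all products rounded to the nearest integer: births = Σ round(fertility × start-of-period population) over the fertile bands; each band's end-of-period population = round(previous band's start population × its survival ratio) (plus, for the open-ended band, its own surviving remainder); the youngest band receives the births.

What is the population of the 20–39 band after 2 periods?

7263

Period 1:
Births: 24400 × 0.313 = 7637
20–39: 14000 × 0.951 = 13314
40+: 24400 × 0.946 + 13800 × 0.307 = 23082 + 4237 = 27319
Giving 7637 / 13314 / 27319.
Period 2:
Births: 13314 × 0.313 = 4167
20–39: 7637 × 0.951 = 7263
40+: 13314 × 0.946 + 27319 × 0.307 = 12595 + 8387 = 20982
Giving 4167 / 7263 / 20982.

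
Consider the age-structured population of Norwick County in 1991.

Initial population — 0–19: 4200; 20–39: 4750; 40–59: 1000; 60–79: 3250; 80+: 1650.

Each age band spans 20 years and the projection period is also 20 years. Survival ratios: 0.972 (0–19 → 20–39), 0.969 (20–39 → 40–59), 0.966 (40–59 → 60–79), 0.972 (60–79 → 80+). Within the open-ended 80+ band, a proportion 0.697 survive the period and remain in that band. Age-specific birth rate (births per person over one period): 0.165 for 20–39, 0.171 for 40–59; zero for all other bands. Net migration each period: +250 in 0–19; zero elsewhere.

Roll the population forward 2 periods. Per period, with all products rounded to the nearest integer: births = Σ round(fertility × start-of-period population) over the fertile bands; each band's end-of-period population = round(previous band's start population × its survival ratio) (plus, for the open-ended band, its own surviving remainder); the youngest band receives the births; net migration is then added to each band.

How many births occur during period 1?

Numbering the bands 1..5 from youngest to oldest:
Period 1:
Births: 4750 * 0.165 = 784 ; 1000 * 0.171 = 171 — total 955
Band 2: 4200 * 0.972 = 4082
Band 3: 4750 * 0.969 = 4603
Band 4: 1000 * 0.966 = 966
Band 5: 3250 * 0.972 + 1650 * 0.697 = 3159 + 1150 = 4309
Net migration: Band 1 + 250 → 1205
End of period: [1205, 4082, 4603, 966, 4309]

955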